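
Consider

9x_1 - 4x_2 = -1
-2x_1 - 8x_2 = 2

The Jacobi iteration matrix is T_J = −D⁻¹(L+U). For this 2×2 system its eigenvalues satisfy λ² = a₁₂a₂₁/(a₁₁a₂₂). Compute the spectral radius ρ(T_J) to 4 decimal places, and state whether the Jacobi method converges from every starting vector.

0.3333

a₁₂a₂₁/(a₁₁a₂₂) = (-4)·(-2) / ((9)·(-8)) = -0.111111
ρ = √|-0.111111| = √0.111111 = 0.3333
ρ < 1, so Jacobi converges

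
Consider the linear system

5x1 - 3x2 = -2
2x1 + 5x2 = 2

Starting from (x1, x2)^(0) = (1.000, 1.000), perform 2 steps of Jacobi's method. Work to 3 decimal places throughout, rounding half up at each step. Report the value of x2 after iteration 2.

Iteration 1:
  x1 = (-2 - (-3)·1.000) / (5) = 0.200
  x2 = (2 - (2)·1.000) / (5) = 0.000
Iteration 2:
  x1 = (-2 - (-3)·0.000) / (5) = -0.400
  x2 = (2 - (2)·0.200) / (5) = 0.320

0.320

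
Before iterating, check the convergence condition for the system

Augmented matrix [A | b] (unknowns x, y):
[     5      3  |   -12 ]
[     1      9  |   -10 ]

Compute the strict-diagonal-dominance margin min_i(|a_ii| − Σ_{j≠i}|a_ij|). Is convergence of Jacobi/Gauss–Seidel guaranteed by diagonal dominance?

2

row 1: |5| − (3) = 2
row 2: |9| − (1) = 8
minimum over rows = 2 → strictly diagonally dominant (convergence guaranteed)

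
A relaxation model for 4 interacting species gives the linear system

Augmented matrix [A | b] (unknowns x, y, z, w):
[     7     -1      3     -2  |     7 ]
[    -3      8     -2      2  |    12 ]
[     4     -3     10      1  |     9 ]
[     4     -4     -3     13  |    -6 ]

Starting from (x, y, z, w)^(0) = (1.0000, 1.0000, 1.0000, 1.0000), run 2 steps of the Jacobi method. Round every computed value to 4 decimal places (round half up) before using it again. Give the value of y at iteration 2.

Iteration 1:
  x = (7 - (-1)·1.0000 - (3)·1.0000 - (-2)·1.0000) / (7) = 1.0000
  y = (12 - (-3)·1.0000 - (-2)·1.0000 - (2)·1.0000) / (8) = 1.8750
  z = (9 - (4)·1.0000 - (-3)·1.0000 - (1)·1.0000) / (10) = 0.7000
  w = (-6 - (4)·1.0000 - (-4)·1.0000 - (-3)·1.0000) / (13) = -0.2308
Iteration 2:
  x = (7 - (-1)·1.8750 - (3)·0.7000 - (-2)·-0.2308) / (7) = 0.9019
  y = (12 - (-3)·1.0000 - (-2)·0.7000 - (2)·-0.2308) / (8) = 2.1077
  z = (9 - (4)·1.0000 - (-3)·1.8750 - (1)·-0.2308) / (10) = 1.0856
  w = (-6 - (4)·1.0000 - (-4)·1.8750 - (-3)·0.7000) / (13) = -0.0308

2.1077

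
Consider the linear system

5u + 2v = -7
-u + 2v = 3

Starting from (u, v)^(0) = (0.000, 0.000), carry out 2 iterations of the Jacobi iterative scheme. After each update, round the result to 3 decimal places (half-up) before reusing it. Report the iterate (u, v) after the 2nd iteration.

Iteration 1:
  u = (-7 - (2)·0.000) / (5) = -1.400
  v = (3 - (-1)·0.000) / (2) = 1.500
Iteration 2:
  u = (-7 - (2)·1.500) / (5) = -2.000
  v = (3 - (-1)·-1.400) / (2) = 0.800

(-2.000, 0.800)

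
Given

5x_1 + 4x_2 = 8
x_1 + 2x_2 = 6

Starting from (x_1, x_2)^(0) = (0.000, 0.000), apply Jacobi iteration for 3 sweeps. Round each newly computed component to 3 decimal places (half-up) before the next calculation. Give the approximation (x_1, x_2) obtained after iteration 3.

(-0.160, 3.400)

Iteration 1:
  x_1 = (8 - (4)·0.000) / (5) = 1.600
  x_2 = (6 - (1)·0.000) / (2) = 3.000
Iteration 2:
  x_1 = (8 - (4)·3.000) / (5) = -0.800
  x_2 = (6 - (1)·1.600) / (2) = 2.200
Iteration 3:
  x_1 = (8 - (4)·2.200) / (5) = -0.160
  x_2 = (6 - (1)·-0.800) / (2) = 3.400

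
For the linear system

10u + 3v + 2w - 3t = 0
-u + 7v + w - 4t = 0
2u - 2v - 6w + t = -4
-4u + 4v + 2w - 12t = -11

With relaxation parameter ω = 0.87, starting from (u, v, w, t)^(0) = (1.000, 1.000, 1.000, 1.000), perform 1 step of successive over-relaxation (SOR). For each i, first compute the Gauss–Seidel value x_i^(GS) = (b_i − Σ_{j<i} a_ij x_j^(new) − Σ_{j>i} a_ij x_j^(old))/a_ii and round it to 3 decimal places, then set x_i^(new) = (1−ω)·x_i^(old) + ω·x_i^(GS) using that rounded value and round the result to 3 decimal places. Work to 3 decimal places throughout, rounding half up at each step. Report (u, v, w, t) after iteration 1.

(-0.044, 0.497, 0.698, 1.185)

Iteration 1:
  u: GS value = (0 - (3)·1.000 - (2)·1.000 - (-3)·1.000) / (10) = -0.200;  u ← (1−ω)·1.000 + ω·-0.200 = -0.044
  v: GS value = (0 - (-1)·-0.044 - (1)·1.000 - (-4)·1.000) / (7) = 0.422;  v ← (1−ω)·1.000 + ω·0.422 = 0.497
  w: GS value = (-4 - (2)·-0.044 - (-2)·0.497 - (1)·1.000) / (-6) = 0.653;  w ← (1−ω)·1.000 + ω·0.653 = 0.698
  t: GS value = (-11 - (-4)·-0.044 - (4)·0.497 - (2)·0.698) / (-12) = 1.213;  t ← (1−ω)·1.000 + ω·1.213 = 1.185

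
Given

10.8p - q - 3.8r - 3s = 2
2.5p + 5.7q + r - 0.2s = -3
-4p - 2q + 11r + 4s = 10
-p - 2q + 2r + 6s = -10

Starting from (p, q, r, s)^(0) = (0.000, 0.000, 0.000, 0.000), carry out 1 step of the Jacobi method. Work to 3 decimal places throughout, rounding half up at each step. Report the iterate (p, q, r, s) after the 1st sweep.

(0.185, -0.526, 0.909, -1.667)

Iteration 1:
  p = (2 - (-1)·0.000 - (-3.8)·0.000 - (-3)·0.000) / (10.8) = 0.185
  q = (-3 - (2.5)·0.000 - (1)·0.000 - (-0.2)·0.000) / (5.7) = -0.526
  r = (10 - (-4)·0.000 - (-2)·0.000 - (4)·0.000) / (11) = 0.909
  s = (-10 - (-1)·0.000 - (-2)·0.000 - (2)·0.000) / (6) = -1.667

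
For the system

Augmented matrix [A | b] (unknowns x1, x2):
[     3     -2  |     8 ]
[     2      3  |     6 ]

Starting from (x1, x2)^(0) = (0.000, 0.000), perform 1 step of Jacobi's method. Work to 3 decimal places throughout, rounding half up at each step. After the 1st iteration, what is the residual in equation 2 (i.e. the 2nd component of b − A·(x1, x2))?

-5.334

Iteration 1:
  x1 = (8 - (-2)·0.000) / (3) = 2.667
  x2 = (6 - (2)·0.000) / (3) = 2.000
Residual b − A·x = (3.999, -5.334)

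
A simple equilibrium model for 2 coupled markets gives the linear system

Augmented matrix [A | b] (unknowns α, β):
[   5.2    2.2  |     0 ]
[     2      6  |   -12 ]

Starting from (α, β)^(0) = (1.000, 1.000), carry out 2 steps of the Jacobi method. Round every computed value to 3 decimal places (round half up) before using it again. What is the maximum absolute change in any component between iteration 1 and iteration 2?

Iteration 1:
  α = (0 - (2.2)·1.000) / (5.2) = -0.423
  β = (-12 - (2)·1.000) / (6) = -2.333
Iteration 2:
  α = (0 - (2.2)·-2.333) / (5.2) = 0.987
  β = (-12 - (2)·-0.423) / (6) = -1.859
Change: (1.410, 0.474) → max |·| = 1.410

1.410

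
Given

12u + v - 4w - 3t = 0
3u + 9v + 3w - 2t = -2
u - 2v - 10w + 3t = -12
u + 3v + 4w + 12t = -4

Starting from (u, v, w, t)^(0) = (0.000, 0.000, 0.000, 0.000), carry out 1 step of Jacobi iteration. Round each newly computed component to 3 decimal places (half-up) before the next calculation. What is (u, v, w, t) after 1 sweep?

Iteration 1:
  u = (0 - (1)·0.000 - (-4)·0.000 - (-3)·0.000) / (12) = 0.000
  v = (-2 - (3)·0.000 - (3)·0.000 - (-2)·0.000) / (9) = -0.222
  w = (-12 - (1)·0.000 - (-2)·0.000 - (3)·0.000) / (-10) = 1.200
  t = (-4 - (1)·0.000 - (3)·0.000 - (4)·0.000) / (12) = -0.333

(0.000, -0.222, 1.200, -0.333)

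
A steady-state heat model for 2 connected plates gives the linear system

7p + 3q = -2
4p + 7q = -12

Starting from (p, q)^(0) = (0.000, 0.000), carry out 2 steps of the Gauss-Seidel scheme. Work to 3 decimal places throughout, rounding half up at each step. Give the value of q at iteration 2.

-1.931

Iteration 1:
  p = (-2 - (3)·0.000) / (7) = -0.286
  q = (-12 - (4)·-0.286) / (7) = -1.551
Iteration 2:
  p = (-2 - (3)·-1.551) / (7) = 0.379
  q = (-12 - (4)·0.379) / (7) = -1.931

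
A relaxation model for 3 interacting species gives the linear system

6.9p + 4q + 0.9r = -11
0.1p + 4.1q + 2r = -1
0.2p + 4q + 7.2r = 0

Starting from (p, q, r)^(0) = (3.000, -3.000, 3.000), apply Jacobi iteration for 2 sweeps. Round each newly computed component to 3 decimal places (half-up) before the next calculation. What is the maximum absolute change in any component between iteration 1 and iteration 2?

Iteration 1:
  p = (-11 - (4)·-3.000 - (0.9)·3.000) / (6.9) = -0.246
  q = (-1 - (0.1)·3.000 - (2)·3.000) / (4.1) = -1.780
  r = (0 - (0.2)·3.000 - (4)·-3.000) / (7.2) = 1.583
Iteration 2:
  p = (-11 - (4)·-1.780 - (0.9)·1.583) / (6.9) = -0.769
  q = (-1 - (0.1)·-0.246 - (2)·1.583) / (4.1) = -1.010
  r = (0 - (0.2)·-0.246 - (4)·-1.780) / (7.2) = 0.996
Change: (-0.523, 0.770, -0.587) → max |·| = 0.770

0.770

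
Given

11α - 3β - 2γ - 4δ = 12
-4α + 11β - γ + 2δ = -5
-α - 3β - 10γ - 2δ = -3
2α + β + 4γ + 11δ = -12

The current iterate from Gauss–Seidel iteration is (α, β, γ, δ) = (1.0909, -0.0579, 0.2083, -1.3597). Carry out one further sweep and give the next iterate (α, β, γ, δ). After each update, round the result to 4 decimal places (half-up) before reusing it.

(0.6186, 0.0366, 0.4991, -1.3882)

One sweep:
  α = (12 - (-3)·-0.0579 - (-2)·0.2083 - (-4)·-1.3597) / (11) = 0.6186
  β = (-5 - (-4)·0.6186 - (-1)·0.2083 - (2)·-1.3597) / (11) = 0.0366
  γ = (-3 - (-1)·0.6186 - (-3)·0.0366 - (-2)·-1.3597) / (-10) = 0.4991
  δ = (-12 - (2)·0.6186 - (1)·0.0366 - (4)·0.4991) / (11) = -1.3882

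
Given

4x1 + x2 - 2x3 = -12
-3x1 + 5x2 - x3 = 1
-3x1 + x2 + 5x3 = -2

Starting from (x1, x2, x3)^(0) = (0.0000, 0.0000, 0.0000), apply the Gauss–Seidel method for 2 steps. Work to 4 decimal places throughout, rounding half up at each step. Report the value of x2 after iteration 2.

-2.3000

Iteration 1:
  x1 = (-12 - (1)·0.0000 - (-2)·0.0000) / (4) = -3.0000
  x2 = (1 - (-3)·-3.0000 - (-1)·0.0000) / (5) = -1.6000
  x3 = (-2 - (-3)·-3.0000 - (1)·-1.6000) / (5) = -1.8800
Iteration 2:
  x1 = (-12 - (1)·-1.6000 - (-2)·-1.8800) / (4) = -3.5400
  x2 = (1 - (-3)·-3.5400 - (-1)·-1.8800) / (5) = -2.3000
  x3 = (-2 - (-3)·-3.5400 - (1)·-2.3000) / (5) = -2.0640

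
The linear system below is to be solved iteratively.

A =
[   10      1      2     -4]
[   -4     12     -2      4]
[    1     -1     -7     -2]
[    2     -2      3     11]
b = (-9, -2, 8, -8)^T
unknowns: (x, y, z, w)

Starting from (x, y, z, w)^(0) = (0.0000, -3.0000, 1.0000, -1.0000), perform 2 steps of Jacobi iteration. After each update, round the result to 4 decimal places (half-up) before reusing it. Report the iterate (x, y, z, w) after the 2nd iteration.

Iteration 1:
  x = (-9 - (1)·-3.0000 - (2)·1.0000 - (-4)·-1.0000) / (10) = -1.2000
  y = (-2 - (-4)·0.0000 - (-2)·1.0000 - (4)·-1.0000) / (12) = 0.3333
  z = (8 - (1)·0.0000 - (-1)·-3.0000 - (-2)·-1.0000) / (-7) = -0.4286
  w = (-8 - (2)·0.0000 - (-2)·-3.0000 - (3)·1.0000) / (11) = -1.5455
Iteration 2:
  x = (-9 - (1)·0.3333 - (2)·-0.4286 - (-4)·-1.5455) / (10) = -1.4658
  y = (-2 - (-4)·-1.2000 - (-2)·-0.4286 - (4)·-1.5455) / (12) = -0.1229
  z = (8 - (1)·-1.2000 - (-1)·0.3333 - (-2)·-1.5455) / (-7) = -0.9203
  w = (-8 - (2)·-1.2000 - (-2)·0.3333 - (3)·-0.4286) / (11) = -0.3316

(-1.4658, -0.1229, -0.9203, -0.3316)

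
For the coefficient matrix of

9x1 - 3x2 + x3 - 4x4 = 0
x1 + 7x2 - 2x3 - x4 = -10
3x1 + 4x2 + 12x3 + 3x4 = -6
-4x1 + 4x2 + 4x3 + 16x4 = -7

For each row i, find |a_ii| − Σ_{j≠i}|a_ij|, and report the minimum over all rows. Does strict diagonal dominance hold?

1

row 1: |9| − (3+1+4) = 1
row 2: |7| − (1+2+1) = 3
row 3: |12| − (3+4+3) = 2
row 4: |16| − (4+4+4) = 4
minimum over rows = 1 → strictly diagonally dominant (convergence guaranteed)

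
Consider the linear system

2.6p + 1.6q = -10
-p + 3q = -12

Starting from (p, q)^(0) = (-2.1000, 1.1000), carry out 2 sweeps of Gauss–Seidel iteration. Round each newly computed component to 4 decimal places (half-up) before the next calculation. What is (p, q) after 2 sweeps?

(-0.4568, -4.1523)

Iteration 1:
  p = (-10 - (1.6)·1.1000) / (2.6) = -4.5231
  q = (-12 - (-1)·-4.5231) / (3) = -5.5077
Iteration 2:
  p = (-10 - (1.6)·-5.5077) / (2.6) = -0.4568
  q = (-12 - (-1)·-0.4568) / (3) = -4.1523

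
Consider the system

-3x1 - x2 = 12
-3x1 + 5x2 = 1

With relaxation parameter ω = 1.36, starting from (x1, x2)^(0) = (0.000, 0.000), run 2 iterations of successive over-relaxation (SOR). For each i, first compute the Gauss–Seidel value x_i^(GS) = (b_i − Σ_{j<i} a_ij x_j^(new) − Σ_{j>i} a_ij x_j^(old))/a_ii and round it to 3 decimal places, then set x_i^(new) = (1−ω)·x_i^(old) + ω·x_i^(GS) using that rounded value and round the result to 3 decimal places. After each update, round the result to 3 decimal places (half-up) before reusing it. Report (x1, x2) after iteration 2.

Iteration 1:
  x1: GS value = (12 - (-1)·0.000) / (-3) = -4.000;  x1 ← (1−ω)·0.000 + ω·-4.000 = -5.440
  x2: GS value = (1 - (-3)·-5.440) / (5) = -3.064;  x2 ← (1−ω)·0.000 + ω·-3.064 = -4.167
Iteration 2:
  x1: GS value = (12 - (-1)·-4.167) / (-3) = -2.611;  x1 ← (1−ω)·-5.440 + ω·-2.611 = -1.593
  x2: GS value = (1 - (-3)·-1.593) / (5) = -0.756;  x2 ← (1−ω)·-4.167 + ω·-0.756 = 0.472

(-1.593, 0.472)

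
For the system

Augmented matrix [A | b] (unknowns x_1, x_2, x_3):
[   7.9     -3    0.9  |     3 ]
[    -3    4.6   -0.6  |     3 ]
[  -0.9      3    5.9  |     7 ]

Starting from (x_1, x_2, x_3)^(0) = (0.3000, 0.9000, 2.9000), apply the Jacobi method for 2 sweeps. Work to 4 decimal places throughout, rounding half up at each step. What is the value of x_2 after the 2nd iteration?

Iteration 1:
  x_1 = (3 - (-3)·0.9000 - (0.9)·2.9000) / (7.9) = 0.3911
  x_2 = (3 - (-3)·0.3000 - (-0.6)·2.9000) / (4.6) = 1.2261
  x_3 = (7 - (-0.9)·0.3000 - (3)·0.9000) / (5.9) = 0.7746
Iteration 2:
  x_1 = (3 - (-3)·1.2261 - (0.9)·0.7746) / (7.9) = 0.7571
  x_2 = (3 - (-3)·0.3911 - (-0.6)·0.7746) / (4.6) = 1.0083
  x_3 = (7 - (-0.9)·0.3911 - (3)·1.2261) / (5.9) = 0.6227

1.0083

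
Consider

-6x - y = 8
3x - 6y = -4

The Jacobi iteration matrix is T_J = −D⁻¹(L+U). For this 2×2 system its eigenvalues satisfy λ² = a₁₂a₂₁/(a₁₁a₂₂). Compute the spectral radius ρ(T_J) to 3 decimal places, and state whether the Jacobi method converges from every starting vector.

a₁₂a₂₁/(a₁₁a₂₂) = (-1)·(3) / ((-6)·(-6)) = -0.083333
ρ = √|-0.083333| = √0.083333 = 0.289
ρ < 1, so Jacobi converges

0.289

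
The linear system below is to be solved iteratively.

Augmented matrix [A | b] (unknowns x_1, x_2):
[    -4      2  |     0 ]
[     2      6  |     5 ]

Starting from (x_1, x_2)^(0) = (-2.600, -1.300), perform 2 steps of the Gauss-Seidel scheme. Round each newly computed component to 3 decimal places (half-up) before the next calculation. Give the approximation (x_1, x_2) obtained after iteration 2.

(0.525, 0.658)

Iteration 1:
  x_1 = (0 - (2)·-1.300) / (-4) = -0.650
  x_2 = (5 - (2)·-0.650) / (6) = 1.050
Iteration 2:
  x_1 = (0 - (2)·1.050) / (-4) = 0.525
  x_2 = (5 - (2)·0.525) / (6) = 0.658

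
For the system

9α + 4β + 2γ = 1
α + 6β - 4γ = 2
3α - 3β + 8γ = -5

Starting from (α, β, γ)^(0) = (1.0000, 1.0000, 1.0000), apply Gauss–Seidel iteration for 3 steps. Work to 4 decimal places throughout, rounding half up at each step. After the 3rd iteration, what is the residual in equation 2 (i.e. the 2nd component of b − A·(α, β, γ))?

-1.0066

Iteration 1:
  α = (1 - (4)·1.0000 - (2)·1.0000) / (9) = -0.5556
  β = (2 - (1)·-0.5556 - (-4)·1.0000) / (6) = 1.0926
  γ = (-5 - (3)·-0.5556 - (-3)·1.0926) / (8) = -0.0069
Iteration 2:
  α = (1 - (4)·1.0926 - (2)·-0.0069) / (9) = -0.3730
  β = (2 - (1)·-0.3730 - (-4)·-0.0069) / (6) = 0.3909
  γ = (-5 - (3)·-0.3730 - (-3)·0.3909) / (8) = -0.3385
Iteration 3:
  α = (1 - (4)·0.3909 - (2)·-0.3385) / (9) = 0.0126
  β = (2 - (1)·0.0126 - (-4)·-0.3385) / (6) = 0.1056
  γ = (-5 - (3)·0.0126 - (-3)·0.1056) / (8) = -0.5901
Residual b − A·x = (1.6444, -1.0066, -0.0002)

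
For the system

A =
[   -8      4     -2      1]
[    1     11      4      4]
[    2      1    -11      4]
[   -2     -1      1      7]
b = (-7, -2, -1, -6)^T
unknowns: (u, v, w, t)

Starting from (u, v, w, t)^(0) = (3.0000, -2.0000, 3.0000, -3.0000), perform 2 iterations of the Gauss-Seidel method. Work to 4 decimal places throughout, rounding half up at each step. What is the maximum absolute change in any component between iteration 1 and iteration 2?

2.2683

Iteration 1:
  u = (-7 - (4)·-2.0000 - (-2)·3.0000 - (1)·-3.0000) / (-8) = -1.2500
  v = (-2 - (1)·-1.2500 - (4)·3.0000 - (4)·-3.0000) / (11) = -0.0682
  w = (-1 - (2)·-1.2500 - (1)·-0.0682 - (4)·-3.0000) / (-11) = -1.2335
  t = (-6 - (-2)·-1.2500 - (-1)·-0.0682 - (1)·-1.2335) / (7) = -1.0478
Iteration 2:
  u = (-7 - (4)·-0.0682 - (-2)·-1.2335 - (1)·-1.0478) / (-8) = 1.0183
  v = (-2 - (1)·1.0183 - (4)·-1.2335 - (4)·-1.0478) / (11) = 0.5552
  w = (-1 - (2)·1.0183 - (1)·0.5552 - (4)·-1.0478) / (-11) = -0.0545
  t = (-6 - (-2)·1.0183 - (-1)·0.5552 - (1)·-0.0545) / (7) = -0.4791
Change: (2.2683, 0.6234, 1.1790, 0.5687) → max |·| = 2.2683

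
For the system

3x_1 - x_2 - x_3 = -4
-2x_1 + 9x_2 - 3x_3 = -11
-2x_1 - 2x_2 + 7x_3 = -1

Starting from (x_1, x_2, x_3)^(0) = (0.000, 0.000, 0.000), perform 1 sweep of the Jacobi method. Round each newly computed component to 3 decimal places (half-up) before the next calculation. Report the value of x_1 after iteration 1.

Iteration 1:
  x_1 = (-4 - (-1)·0.000 - (-1)·0.000) / (3) = -1.333
  x_2 = (-11 - (-2)·0.000 - (-3)·0.000) / (9) = -1.222
  x_3 = (-1 - (-2)·0.000 - (-2)·0.000) / (7) = -0.143

-1.333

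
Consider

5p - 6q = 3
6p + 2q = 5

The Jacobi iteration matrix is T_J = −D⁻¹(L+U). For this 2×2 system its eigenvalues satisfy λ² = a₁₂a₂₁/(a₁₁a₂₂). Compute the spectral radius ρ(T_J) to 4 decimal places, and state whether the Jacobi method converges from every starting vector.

1.8974

a₁₂a₂₁/(a₁₁a₂₂) = (-6)·(6) / ((5)·(2)) = -3.600000
ρ = √|-3.600000| = √3.600000 = 1.8974
ρ > 1, so Jacobi diverges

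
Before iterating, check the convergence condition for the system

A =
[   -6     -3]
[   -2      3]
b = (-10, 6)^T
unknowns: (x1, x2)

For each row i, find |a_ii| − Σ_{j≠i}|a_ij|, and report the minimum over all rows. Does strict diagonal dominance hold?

1

row 1: |-6| − (3) = 3
row 2: |3| − (2) = 1
minimum over rows = 1 → strictly diagonally dominant (convergence guaranteed)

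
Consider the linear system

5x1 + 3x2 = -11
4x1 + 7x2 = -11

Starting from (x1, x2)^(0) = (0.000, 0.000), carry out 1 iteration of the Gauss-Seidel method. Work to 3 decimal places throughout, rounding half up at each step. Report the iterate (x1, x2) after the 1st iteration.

(-2.200, -0.314)

Iteration 1:
  x1 = (-11 - (3)·0.000) / (5) = -2.200
  x2 = (-11 - (4)·-2.200) / (7) = -0.314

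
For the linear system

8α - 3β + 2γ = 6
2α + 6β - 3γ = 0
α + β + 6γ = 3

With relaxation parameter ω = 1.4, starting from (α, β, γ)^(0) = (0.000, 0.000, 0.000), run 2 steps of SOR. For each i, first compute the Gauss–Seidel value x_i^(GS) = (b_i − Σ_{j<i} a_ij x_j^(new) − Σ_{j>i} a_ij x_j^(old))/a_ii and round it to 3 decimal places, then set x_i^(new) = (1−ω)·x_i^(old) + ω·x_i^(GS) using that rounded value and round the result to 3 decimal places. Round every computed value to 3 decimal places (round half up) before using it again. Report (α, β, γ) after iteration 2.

(0.174, 0.514, 0.311)

Iteration 1:
  α: GS value = (6 - (-3)·0.000 - (2)·0.000) / (8) = 0.750;  α ← (1−ω)·0.000 + ω·0.750 = 1.050
  β: GS value = (0 - (2)·1.050 - (-3)·0.000) / (6) = -0.350;  β ← (1−ω)·0.000 + ω·-0.350 = -0.490
  γ: GS value = (3 - (1)·1.050 - (1)·-0.490) / (6) = 0.407;  γ ← (1−ω)·0.000 + ω·0.407 = 0.570
Iteration 2:
  α: GS value = (6 - (-3)·-0.490 - (2)·0.570) / (8) = 0.424;  α ← (1−ω)·1.050 + ω·0.424 = 0.174
  β: GS value = (0 - (2)·0.174 - (-3)·0.570) / (6) = 0.227;  β ← (1−ω)·-0.490 + ω·0.227 = 0.514
  γ: GS value = (3 - (1)·0.174 - (1)·0.514) / (6) = 0.385;  γ ← (1−ω)·0.570 + ω·0.385 = 0.311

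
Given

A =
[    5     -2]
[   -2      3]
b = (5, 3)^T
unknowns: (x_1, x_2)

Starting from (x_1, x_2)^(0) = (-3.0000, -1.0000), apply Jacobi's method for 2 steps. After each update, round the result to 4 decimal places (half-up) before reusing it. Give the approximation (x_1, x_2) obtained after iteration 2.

Iteration 1:
  x_1 = (5 - (-2)·-1.0000) / (5) = 0.6000
  x_2 = (3 - (-2)·-3.0000) / (3) = -1.0000
Iteration 2:
  x_1 = (5 - (-2)·-1.0000) / (5) = 0.6000
  x_2 = (3 - (-2)·0.6000) / (3) = 1.4000

(0.6000, 1.4000)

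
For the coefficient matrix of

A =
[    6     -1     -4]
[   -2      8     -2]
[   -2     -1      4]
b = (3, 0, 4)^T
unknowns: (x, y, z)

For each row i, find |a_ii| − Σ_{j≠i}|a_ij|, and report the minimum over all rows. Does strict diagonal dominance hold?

1

row 1: |6| − (1+4) = 1
row 2: |8| − (2+2) = 4
row 3: |4| − (2+1) = 1
minimum over rows = 1 → strictly diagonally dominant (convergence guaranteed)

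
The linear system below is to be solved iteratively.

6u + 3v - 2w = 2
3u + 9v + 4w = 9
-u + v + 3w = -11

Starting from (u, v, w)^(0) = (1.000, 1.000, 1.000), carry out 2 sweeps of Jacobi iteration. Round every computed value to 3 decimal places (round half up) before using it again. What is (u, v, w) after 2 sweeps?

(-1.000, 2.574, -3.685)

Iteration 1:
  u = (2 - (3)·1.000 - (-2)·1.000) / (6) = 0.167
  v = (9 - (3)·1.000 - (4)·1.000) / (9) = 0.222
  w = (-11 - (-1)·1.000 - (1)·1.000) / (3) = -3.667
Iteration 2:
  u = (2 - (3)·0.222 - (-2)·-3.667) / (6) = -1.000
  v = (9 - (3)·0.167 - (4)·-3.667) / (9) = 2.574
  w = (-11 - (-1)·0.167 - (1)·0.222) / (3) = -3.685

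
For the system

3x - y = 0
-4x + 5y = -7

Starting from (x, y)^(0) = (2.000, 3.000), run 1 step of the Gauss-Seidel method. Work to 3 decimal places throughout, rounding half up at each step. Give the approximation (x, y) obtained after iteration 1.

(1.000, -0.600)

Iteration 1:
  x = (0 - (-1)·3.000) / (3) = 1.000
  y = (-7 - (-4)·1.000) / (5) = -0.600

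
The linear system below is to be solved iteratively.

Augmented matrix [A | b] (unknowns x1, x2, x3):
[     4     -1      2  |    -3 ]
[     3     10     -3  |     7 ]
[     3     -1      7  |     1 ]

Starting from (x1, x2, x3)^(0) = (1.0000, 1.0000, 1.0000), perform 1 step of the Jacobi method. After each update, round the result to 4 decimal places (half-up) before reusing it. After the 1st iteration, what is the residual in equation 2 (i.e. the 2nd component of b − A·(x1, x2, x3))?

Iteration 1:
  x1 = (-3 - (-1)·1.0000 - (2)·1.0000) / (4) = -1.0000
  x2 = (7 - (3)·1.0000 - (-3)·1.0000) / (10) = 0.7000
  x3 = (1 - (3)·1.0000 - (-1)·1.0000) / (7) = -0.1429
Residual b − A·x = (1.9858, 2.5713, 5.7003)

2.5713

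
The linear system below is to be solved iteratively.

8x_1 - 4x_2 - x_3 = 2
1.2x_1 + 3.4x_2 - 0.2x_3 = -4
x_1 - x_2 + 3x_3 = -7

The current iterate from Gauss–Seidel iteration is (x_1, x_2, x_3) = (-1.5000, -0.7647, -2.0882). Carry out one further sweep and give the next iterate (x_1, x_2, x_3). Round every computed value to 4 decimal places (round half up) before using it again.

One sweep:
  x_1 = (2 - (-4)·-0.7647 - (-1)·-2.0882) / (8) = -0.3934
  x_2 = (-4 - (1.2)·-0.3934 - (-0.2)·-2.0882) / (3.4) = -1.1605
  x_3 = (-7 - (1)·-0.3934 - (-1)·-1.1605) / (3) = -2.5890

(-0.3934, -1.1605, -2.5890)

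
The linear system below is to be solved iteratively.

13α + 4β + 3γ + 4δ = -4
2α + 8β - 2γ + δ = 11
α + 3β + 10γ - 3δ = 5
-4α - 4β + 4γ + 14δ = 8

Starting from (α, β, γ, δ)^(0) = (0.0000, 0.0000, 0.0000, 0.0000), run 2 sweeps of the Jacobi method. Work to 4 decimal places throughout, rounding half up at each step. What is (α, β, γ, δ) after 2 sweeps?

Iteration 1:
  α = (-4 - (4)·0.0000 - (3)·0.0000 - (4)·0.0000) / (13) = -0.3077
  β = (11 - (2)·0.0000 - (-2)·0.0000 - (1)·0.0000) / (8) = 1.3750
  γ = (5 - (1)·0.0000 - (3)·0.0000 - (-3)·0.0000) / (10) = 0.5000
  δ = (8 - (-4)·0.0000 - (-4)·0.0000 - (4)·0.0000) / (14) = 0.5714
Iteration 2:
  α = (-4 - (4)·1.3750 - (3)·0.5000 - (4)·0.5714) / (13) = -1.0220
  β = (11 - (2)·-0.3077 - (-2)·0.5000 - (1)·0.5714) / (8) = 1.5055
  γ = (5 - (1)·-0.3077 - (3)·1.3750 - (-3)·0.5714) / (10) = 0.2897
  δ = (8 - (-4)·-0.3077 - (-4)·1.3750 - (4)·0.5000) / (14) = 0.7335

(-1.0220, 1.5055, 0.2897, 0.7335)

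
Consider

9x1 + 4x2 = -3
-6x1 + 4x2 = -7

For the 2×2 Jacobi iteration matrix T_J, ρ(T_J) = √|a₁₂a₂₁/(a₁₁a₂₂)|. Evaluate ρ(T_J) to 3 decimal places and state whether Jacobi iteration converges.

0.816

a₁₂a₂₁/(a₁₁a₂₂) = (4)·(-6) / ((9)·(4)) = -0.666667
ρ = √|-0.666667| = √0.666667 = 0.816
ρ < 1, so Jacobi converges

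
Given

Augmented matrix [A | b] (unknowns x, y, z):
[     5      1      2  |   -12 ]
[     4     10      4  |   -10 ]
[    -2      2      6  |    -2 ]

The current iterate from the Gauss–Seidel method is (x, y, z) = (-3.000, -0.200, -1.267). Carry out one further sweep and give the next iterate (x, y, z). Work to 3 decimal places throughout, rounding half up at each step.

(-1.853, 0.248, -1.034)

One sweep:
  x = (-12 - (1)·-0.200 - (2)·-1.267) / (5) = -1.853
  y = (-10 - (4)·-1.853 - (4)·-1.267) / (10) = 0.248
  z = (-2 - (-2)·-1.853 - (2)·0.248) / (6) = -1.034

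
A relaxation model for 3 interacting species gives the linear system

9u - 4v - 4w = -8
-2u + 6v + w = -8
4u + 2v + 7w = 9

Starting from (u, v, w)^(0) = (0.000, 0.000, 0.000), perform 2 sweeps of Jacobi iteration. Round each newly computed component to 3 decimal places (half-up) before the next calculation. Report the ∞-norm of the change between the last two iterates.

Iteration 1:
  u = (-8 - (-4)·0.000 - (-4)·0.000) / (9) = -0.889
  v = (-8 - (-2)·0.000 - (1)·0.000) / (6) = -1.333
  w = (9 - (4)·0.000 - (2)·0.000) / (7) = 1.286
Iteration 2:
  u = (-8 - (-4)·-1.333 - (-4)·1.286) / (9) = -0.910
  v = (-8 - (-2)·-0.889 - (1)·1.286) / (6) = -1.844
  w = (9 - (4)·-0.889 - (2)·-1.333) / (7) = 2.175
Change: (-0.021, -0.511, 0.889) → max |·| = 0.889

0.889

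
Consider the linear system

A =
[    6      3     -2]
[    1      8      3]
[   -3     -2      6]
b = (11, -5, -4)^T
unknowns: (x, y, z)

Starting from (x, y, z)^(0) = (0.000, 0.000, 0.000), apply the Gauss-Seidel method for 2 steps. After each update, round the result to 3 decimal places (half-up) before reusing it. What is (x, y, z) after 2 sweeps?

(2.249, -0.893, 0.160)

Iteration 1:
  x = (11 - (3)·0.000 - (-2)·0.000) / (6) = 1.833
  y = (-5 - (1)·1.833 - (3)·0.000) / (8) = -0.854
  z = (-4 - (-3)·1.833 - (-2)·-0.854) / (6) = -0.035
Iteration 2:
  x = (11 - (3)·-0.854 - (-2)·-0.035) / (6) = 2.249
  y = (-5 - (1)·2.249 - (3)·-0.035) / (8) = -0.893
  z = (-4 - (-3)·2.249 - (-2)·-0.893) / (6) = 0.160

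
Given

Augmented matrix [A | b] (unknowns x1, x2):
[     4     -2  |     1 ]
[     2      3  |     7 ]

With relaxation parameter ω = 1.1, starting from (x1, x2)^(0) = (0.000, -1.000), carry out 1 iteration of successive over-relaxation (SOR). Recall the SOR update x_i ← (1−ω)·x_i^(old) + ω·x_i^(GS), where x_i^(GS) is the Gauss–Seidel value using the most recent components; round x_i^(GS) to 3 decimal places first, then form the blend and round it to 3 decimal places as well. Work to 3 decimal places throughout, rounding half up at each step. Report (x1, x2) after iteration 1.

Iteration 1:
  x1: GS value = (1 - (-2)·-1.000) / (4) = -0.250;  x1 ← (1−ω)·0.000 + ω·-0.250 = -0.275
  x2: GS value = (7 - (2)·-0.275) / (3) = 2.517;  x2 ← (1−ω)·-1.000 + ω·2.517 = 2.869

(-0.275, 2.869)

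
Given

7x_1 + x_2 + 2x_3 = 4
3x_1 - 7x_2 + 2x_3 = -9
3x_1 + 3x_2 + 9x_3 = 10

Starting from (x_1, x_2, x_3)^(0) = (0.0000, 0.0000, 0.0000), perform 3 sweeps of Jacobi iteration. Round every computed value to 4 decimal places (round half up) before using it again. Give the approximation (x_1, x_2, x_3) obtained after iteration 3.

(0.1668, 1.4564, 0.4716)

Iteration 1:
  x_1 = (4 - (1)·0.0000 - (2)·0.0000) / (7) = 0.5714
  x_2 = (-9 - (3)·0.0000 - (2)·0.0000) / (-7) = 1.2857
  x_3 = (10 - (3)·0.0000 - (3)·0.0000) / (9) = 1.1111
Iteration 2:
  x_1 = (4 - (1)·1.2857 - (2)·1.1111) / (7) = 0.0703
  x_2 = (-9 - (3)·0.5714 - (2)·1.1111) / (-7) = 1.8481
  x_3 = (10 - (3)·0.5714 - (3)·1.2857) / (9) = 0.4921
Iteration 3:
  x_1 = (4 - (1)·1.8481 - (2)·0.4921) / (7) = 0.1668
  x_2 = (-9 - (3)·0.0703 - (2)·0.4921) / (-7) = 1.4564
  x_3 = (10 - (3)·0.0703 - (3)·1.8481) / (9) = 0.4716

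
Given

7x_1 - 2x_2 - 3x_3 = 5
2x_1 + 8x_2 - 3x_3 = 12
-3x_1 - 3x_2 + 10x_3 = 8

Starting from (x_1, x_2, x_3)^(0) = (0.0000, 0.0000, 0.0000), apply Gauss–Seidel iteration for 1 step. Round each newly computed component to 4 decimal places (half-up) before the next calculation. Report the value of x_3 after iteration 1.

Iteration 1:
  x_1 = (5 - (-2)·0.0000 - (-3)·0.0000) / (7) = 0.7143
  x_2 = (12 - (2)·0.7143 - (-3)·0.0000) / (8) = 1.3214
  x_3 = (8 - (-3)·0.7143 - (-3)·1.3214) / (10) = 1.4107

1.4107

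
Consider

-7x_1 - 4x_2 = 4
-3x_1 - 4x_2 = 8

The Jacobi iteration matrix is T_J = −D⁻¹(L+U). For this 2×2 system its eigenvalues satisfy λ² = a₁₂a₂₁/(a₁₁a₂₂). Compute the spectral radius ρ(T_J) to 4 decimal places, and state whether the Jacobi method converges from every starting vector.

a₁₂a₂₁/(a₁₁a₂₂) = (-4)·(-3) / ((-7)·(-4)) = 0.428571
ρ = √|0.428571| = √0.428571 = 0.6547
ρ < 1, so Jacobi converges

0.6547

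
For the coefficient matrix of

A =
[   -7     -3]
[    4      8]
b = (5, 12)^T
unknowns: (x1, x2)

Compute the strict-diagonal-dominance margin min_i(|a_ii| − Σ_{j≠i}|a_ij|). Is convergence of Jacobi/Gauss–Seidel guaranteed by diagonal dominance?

4

row 1: |-7| − (3) = 4
row 2: |8| − (4) = 4
minimum over rows = 4 → strictly diagonally dominant (convergence guaranteed)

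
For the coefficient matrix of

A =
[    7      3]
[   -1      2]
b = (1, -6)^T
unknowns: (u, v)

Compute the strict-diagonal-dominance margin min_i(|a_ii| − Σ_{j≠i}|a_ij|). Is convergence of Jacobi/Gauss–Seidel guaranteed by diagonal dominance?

1

row 1: |7| − (3) = 4
row 2: |2| − (1) = 1
minimum over rows = 1 → strictly diagonally dominant (convergence guaranteed)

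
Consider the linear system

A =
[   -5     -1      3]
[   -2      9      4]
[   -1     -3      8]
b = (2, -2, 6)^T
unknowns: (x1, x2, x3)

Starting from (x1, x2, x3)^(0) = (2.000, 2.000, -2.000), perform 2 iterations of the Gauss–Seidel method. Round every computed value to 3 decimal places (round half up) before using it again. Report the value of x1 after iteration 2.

Iteration 1:
  x1 = (2 - (-1)·2.000 - (3)·-2.000) / (-5) = -2.000
  x2 = (-2 - (-2)·-2.000 - (4)·-2.000) / (9) = 0.222
  x3 = (6 - (-1)·-2.000 - (-3)·0.222) / (8) = 0.583
Iteration 2:
  x1 = (2 - (-1)·0.222 - (3)·0.583) / (-5) = -0.095
  x2 = (-2 - (-2)·-0.095 - (4)·0.583) / (9) = -0.502
  x3 = (6 - (-1)·-0.095 - (-3)·-0.502) / (8) = 0.550

-0.095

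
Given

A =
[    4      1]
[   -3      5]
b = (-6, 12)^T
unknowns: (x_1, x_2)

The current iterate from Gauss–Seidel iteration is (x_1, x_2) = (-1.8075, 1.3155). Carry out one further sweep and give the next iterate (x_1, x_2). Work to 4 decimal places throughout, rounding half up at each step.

One sweep:
  x_1 = (-6 - (1)·1.3155) / (4) = -1.8289
  x_2 = (12 - (-3)·-1.8289) / (5) = 1.3027

(-1.8289, 1.3027)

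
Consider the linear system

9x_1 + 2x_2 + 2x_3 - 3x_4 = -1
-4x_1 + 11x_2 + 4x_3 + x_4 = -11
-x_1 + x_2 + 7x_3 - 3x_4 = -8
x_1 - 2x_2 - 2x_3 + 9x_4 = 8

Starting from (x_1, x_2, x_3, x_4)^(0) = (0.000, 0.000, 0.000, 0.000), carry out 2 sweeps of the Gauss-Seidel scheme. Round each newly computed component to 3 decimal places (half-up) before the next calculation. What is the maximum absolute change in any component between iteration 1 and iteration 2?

Iteration 1:
  x_1 = (-1 - (2)·0.000 - (2)·0.000 - (-3)·0.000) / (9) = -0.111
  x_2 = (-11 - (-4)·-0.111 - (4)·0.000 - (1)·0.000) / (11) = -1.040
  x_3 = (-8 - (-1)·-0.111 - (1)·-1.040 - (-3)·0.000) / (7) = -1.010
  x_4 = (8 - (1)·-0.111 - (-2)·-1.040 - (-2)·-1.010) / (9) = 0.446
Iteration 2:
  x_1 = (-1 - (2)·-1.040 - (2)·-1.010 - (-3)·0.446) / (9) = 0.493
  x_2 = (-11 - (-4)·0.493 - (4)·-1.010 - (1)·0.446) / (11) = -0.494
  x_3 = (-8 - (-1)·0.493 - (1)·-0.494 - (-3)·0.446) / (7) = -0.811
  x_4 = (8 - (1)·0.493 - (-2)·-0.494 - (-2)·-0.811) / (9) = 0.544
Change: (0.604, 0.546, 0.199, 0.098) → max |·| = 0.604

0.604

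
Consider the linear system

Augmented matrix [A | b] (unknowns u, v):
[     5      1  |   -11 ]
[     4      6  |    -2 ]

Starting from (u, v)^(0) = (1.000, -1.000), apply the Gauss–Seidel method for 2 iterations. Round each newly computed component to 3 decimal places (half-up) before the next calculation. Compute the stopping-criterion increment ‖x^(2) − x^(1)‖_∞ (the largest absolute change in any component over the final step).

Iteration 1:
  u = (-11 - (1)·-1.000) / (5) = -2.000
  v = (-2 - (4)·-2.000) / (6) = 1.000
Iteration 2:
  u = (-11 - (1)·1.000) / (5) = -2.400
  v = (-2 - (4)·-2.400) / (6) = 1.267
Change: (-0.400, 0.267) → max |·| = 0.400

0.400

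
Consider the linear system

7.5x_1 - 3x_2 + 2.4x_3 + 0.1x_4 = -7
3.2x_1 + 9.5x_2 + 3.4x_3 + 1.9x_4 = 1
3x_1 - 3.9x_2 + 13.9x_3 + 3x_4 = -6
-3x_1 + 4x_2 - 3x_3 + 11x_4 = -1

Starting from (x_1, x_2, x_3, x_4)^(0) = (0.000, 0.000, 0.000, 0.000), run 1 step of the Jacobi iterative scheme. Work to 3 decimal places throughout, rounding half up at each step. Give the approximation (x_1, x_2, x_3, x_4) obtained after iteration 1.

Iteration 1:
  x_1 = (-7 - (-3)·0.000 - (2.4)·0.000 - (0.1)·0.000) / (7.5) = -0.933
  x_2 = (1 - (3.2)·0.000 - (3.4)·0.000 - (1.9)·0.000) / (9.5) = 0.105
  x_3 = (-6 - (3)·0.000 - (-3.9)·0.000 - (3)·0.000) / (13.9) = -0.432
  x_4 = (-1 - (-3)·0.000 - (4)·0.000 - (-3)·0.000) / (11) = -0.091

(-0.933, 0.105, -0.432, -0.091)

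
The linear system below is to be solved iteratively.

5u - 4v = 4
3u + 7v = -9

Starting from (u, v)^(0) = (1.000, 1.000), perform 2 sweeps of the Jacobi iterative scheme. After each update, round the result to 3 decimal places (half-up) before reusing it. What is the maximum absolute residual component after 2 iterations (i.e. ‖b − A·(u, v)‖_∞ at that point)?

6.510

Iteration 1:
  u = (4 - (-4)·1.000) / (5) = 1.600
  v = (-9 - (3)·1.000) / (7) = -1.714
Iteration 2:
  u = (4 - (-4)·-1.714) / (5) = -0.571
  v = (-9 - (3)·1.600) / (7) = -1.971
Residual b − A·x = (-1.029, 6.510); ∞-norm = 6.510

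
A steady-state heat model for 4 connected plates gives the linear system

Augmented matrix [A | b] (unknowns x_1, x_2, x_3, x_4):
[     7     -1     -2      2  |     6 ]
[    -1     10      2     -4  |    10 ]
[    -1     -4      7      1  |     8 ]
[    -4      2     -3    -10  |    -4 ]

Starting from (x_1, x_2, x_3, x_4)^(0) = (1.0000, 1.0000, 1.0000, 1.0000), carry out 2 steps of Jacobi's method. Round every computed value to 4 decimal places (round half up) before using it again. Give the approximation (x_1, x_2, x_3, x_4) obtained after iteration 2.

Iteration 1:
  x_1 = (6 - (-1)·1.0000 - (-2)·1.0000 - (2)·1.0000) / (7) = 1.0000
  x_2 = (10 - (-1)·1.0000 - (2)·1.0000 - (-4)·1.0000) / (10) = 1.3000
  x_3 = (8 - (-1)·1.0000 - (-4)·1.0000 - (1)·1.0000) / (7) = 1.7143
  x_4 = (-4 - (-4)·1.0000 - (2)·1.0000 - (-3)·1.0000) / (-10) = -0.1000
Iteration 2:
  x_1 = (6 - (-1)·1.3000 - (-2)·1.7143 - (2)·-0.1000) / (7) = 1.5612
  x_2 = (10 - (-1)·1.0000 - (2)·1.7143 - (-4)·-0.1000) / (10) = 0.7171
  x_3 = (8 - (-1)·1.0000 - (-4)·1.3000 - (1)·-0.1000) / (7) = 2.0429
  x_4 = (-4 - (-4)·1.0000 - (2)·1.3000 - (-3)·1.7143) / (-10) = -0.2543

(1.5612, 0.7171, 2.0429, -0.2543)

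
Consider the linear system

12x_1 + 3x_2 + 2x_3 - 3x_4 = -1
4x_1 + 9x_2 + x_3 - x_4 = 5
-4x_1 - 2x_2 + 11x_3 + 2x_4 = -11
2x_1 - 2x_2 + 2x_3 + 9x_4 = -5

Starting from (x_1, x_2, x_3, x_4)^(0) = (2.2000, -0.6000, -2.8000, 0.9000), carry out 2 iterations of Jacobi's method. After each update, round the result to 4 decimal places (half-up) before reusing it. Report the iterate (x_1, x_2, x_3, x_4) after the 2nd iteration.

(-0.1407, 0.2093, -0.6253, -0.6215)

Iteration 1:
  x_1 = (-1 - (3)·-0.6000 - (2)·-2.8000 - (-3)·0.9000) / (12) = 0.7583
  x_2 = (5 - (4)·2.2000 - (1)·-2.8000 - (-1)·0.9000) / (9) = -0.0111
  x_3 = (-11 - (-4)·2.2000 - (-2)·-0.6000 - (2)·0.9000) / (11) = -0.4727
  x_4 = (-5 - (2)·2.2000 - (-2)·-0.6000 - (2)·-2.8000) / (9) = -0.5556
Iteration 2:
  x_1 = (-1 - (3)·-0.0111 - (2)·-0.4727 - (-3)·-0.5556) / (12) = -0.1407
  x_2 = (5 - (4)·0.7583 - (1)·-0.4727 - (-1)·-0.5556) / (9) = 0.2093
  x_3 = (-11 - (-4)·0.7583 - (-2)·-0.0111 - (2)·-0.5556) / (11) = -0.6253
  x_4 = (-5 - (2)·0.7583 - (-2)·-0.0111 - (2)·-0.4727) / (9) = -0.6215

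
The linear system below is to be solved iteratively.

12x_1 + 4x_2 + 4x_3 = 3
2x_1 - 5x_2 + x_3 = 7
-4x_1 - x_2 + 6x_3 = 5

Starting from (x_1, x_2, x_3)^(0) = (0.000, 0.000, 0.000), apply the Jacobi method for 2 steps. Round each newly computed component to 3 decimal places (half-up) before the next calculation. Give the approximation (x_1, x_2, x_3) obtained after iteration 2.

Iteration 1:
  x_1 = (3 - (4)·0.000 - (4)·0.000) / (12) = 0.250
  x_2 = (7 - (2)·0.000 - (1)·0.000) / (-5) = -1.400
  x_3 = (5 - (-4)·0.000 - (-1)·0.000) / (6) = 0.833
Iteration 2:
  x_1 = (3 - (4)·-1.400 - (4)·0.833) / (12) = 0.439
  x_2 = (7 - (2)·0.250 - (1)·0.833) / (-5) = -1.133
  x_3 = (5 - (-4)·0.250 - (-1)·-1.400) / (6) = 0.767

(0.439, -1.133, 0.767)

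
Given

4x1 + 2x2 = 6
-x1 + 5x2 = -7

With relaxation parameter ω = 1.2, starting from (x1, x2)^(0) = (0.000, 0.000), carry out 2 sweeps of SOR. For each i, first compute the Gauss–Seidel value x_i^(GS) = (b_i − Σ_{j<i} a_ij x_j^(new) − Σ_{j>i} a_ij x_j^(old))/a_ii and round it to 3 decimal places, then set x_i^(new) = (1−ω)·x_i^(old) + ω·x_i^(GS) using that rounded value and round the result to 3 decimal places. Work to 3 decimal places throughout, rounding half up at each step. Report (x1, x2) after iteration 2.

Iteration 1:
  x1: GS value = (6 - (2)·0.000) / (4) = 1.500;  x1 ← (1−ω)·0.000 + ω·1.500 = 1.800
  x2: GS value = (-7 - (-1)·1.800) / (5) = -1.040;  x2 ← (1−ω)·0.000 + ω·-1.040 = -1.248
Iteration 2:
  x1: GS value = (6 - (2)·-1.248) / (4) = 2.124;  x1 ← (1−ω)·1.800 + ω·2.124 = 2.189
  x2: GS value = (-7 - (-1)·2.189) / (5) = -0.962;  x2 ← (1−ω)·-1.248 + ω·-0.962 = -0.905

(2.189, -0.905)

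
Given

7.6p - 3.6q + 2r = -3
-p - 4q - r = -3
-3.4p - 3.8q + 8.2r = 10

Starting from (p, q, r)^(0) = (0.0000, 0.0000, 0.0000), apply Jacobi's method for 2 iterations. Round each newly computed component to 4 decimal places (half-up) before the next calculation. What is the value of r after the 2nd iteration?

1.4034

Iteration 1:
  p = (-3 - (-3.6)·0.0000 - (2)·0.0000) / (7.6) = -0.3947
  q = (-3 - (-1)·0.0000 - (-1)·0.0000) / (-4) = 0.7500
  r = (10 - (-3.4)·0.0000 - (-3.8)·0.0000) / (8.2) = 1.2195
Iteration 2:
  p = (-3 - (-3.6)·0.7500 - (2)·1.2195) / (7.6) = -0.3604
  q = (-3 - (-1)·-0.3947 - (-1)·1.2195) / (-4) = 0.5438
  r = (10 - (-3.4)·-0.3947 - (-3.8)·0.7500) / (8.2) = 1.4034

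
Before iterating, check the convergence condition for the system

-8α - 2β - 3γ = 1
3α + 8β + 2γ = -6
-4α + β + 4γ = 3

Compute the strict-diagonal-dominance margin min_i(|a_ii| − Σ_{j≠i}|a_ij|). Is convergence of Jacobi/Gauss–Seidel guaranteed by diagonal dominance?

row 1: |-8| − (2+3) = 3
row 2: |8| − (3+2) = 3
row 3: |4| − (4+1) = -1
minimum over rows = -1 → not strictly diagonally dominant

-1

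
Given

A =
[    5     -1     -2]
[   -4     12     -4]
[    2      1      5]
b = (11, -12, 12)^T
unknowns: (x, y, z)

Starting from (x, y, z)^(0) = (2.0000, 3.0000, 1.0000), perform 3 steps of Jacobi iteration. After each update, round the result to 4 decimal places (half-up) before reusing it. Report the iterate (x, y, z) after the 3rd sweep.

Iteration 1:
  x = (11 - (-1)·3.0000 - (-2)·1.0000) / (5) = 3.2000
  y = (-12 - (-4)·2.0000 - (-4)·1.0000) / (12) = 0.0000
  z = (12 - (2)·2.0000 - (1)·3.0000) / (5) = 1.0000
Iteration 2:
  x = (11 - (-1)·0.0000 - (-2)·1.0000) / (5) = 2.6000
  y = (-12 - (-4)·3.2000 - (-4)·1.0000) / (12) = 0.4000
  z = (12 - (2)·3.2000 - (1)·0.0000) / (5) = 1.1200
Iteration 3:
  x = (11 - (-1)·0.4000 - (-2)·1.1200) / (5) = 2.7280
  y = (-12 - (-4)·2.6000 - (-4)·1.1200) / (12) = 0.2400
  z = (12 - (2)·2.6000 - (1)·0.4000) / (5) = 1.2800

(2.7280, 0.2400, 1.2800)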